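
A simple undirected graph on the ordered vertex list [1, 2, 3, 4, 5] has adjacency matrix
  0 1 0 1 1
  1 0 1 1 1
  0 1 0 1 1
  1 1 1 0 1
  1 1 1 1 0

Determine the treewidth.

A width-3 tree decomposition is:
Bags: B1 = {2, 3, 4, 5}  B2 = {1, 2, 4, 5}
Tree: B1–B2
The largest bag has 4 vertices, giving width 3; this decomposition certifies tw(G) ≤ 3. For the lower bound, the 4 vertices {1, 2, 4, 5} are pairwise adjacent, and any tree decomposition puts a clique entirely inside one bag — forcing width ≥ 3. Therefore the treewidth is 3.

3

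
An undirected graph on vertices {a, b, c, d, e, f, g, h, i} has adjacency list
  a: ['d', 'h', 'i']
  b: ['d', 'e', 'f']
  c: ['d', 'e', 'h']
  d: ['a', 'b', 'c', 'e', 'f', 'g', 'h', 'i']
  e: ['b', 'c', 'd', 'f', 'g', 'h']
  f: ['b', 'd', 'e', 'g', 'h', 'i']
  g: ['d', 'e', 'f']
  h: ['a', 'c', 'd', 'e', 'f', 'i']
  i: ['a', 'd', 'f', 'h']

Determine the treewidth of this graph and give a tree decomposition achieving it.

Every bag has size at most 4, so the width is 4 − 1 = 3 and tw(G) ≤ 3. Conversely, {a, d, h, i} is a clique of size 4, and the vertices of any clique must share a bag in every tree decomposition; so some bag has ≥ 4 vertices and tw(G) ≥ 3. Therefore the treewidth is 3.

Treewidth 3.
One optimal decomposition is:
Bags: B1 = {d, e, f, h}  B2 = {d, f, h, i}  B3 = {d, e, f, g}  B4 = {b, d, e, f}  B5 = {c, d, e, h}  B6 = {a, d, h, i}
Tree: B1–B2, B1–B3, B3–B4, B1–B5, B2–B6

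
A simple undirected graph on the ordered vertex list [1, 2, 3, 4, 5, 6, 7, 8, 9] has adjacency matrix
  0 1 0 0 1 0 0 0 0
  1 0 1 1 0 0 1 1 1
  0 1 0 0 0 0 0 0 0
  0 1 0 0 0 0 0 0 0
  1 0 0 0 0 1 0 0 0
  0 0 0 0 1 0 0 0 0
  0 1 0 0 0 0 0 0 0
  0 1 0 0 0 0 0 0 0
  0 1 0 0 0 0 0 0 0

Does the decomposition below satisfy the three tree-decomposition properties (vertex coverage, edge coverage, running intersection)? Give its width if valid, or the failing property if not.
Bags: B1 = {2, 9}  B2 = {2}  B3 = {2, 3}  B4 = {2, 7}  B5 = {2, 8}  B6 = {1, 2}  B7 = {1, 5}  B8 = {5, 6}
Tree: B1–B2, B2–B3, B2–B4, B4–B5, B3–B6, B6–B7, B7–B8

No — vertex 4 appears in no bag.

A tree decomposition must satisfy three properties: every vertex lies in some bag; for every edge, both endpoints lie together in some bag; and for every vertex, the bags containing it form a connected subtree. Here vertex 4 appears in no bag, so the decomposition is invalid.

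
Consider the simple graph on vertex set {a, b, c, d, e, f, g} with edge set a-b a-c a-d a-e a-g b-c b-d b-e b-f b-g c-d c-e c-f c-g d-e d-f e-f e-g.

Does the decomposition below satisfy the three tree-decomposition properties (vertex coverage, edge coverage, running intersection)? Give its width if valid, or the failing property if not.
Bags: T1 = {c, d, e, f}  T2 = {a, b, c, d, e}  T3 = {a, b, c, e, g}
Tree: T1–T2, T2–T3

A tree decomposition must satisfy three properties: every vertex lies in some bag; for every edge, both endpoints lie together in some bag; and for every vertex, the bags containing it form a connected subtree. Here edge (b,f) lies in no bag, so the decomposition is invalid.

No — edge (b,f) lies in no bag.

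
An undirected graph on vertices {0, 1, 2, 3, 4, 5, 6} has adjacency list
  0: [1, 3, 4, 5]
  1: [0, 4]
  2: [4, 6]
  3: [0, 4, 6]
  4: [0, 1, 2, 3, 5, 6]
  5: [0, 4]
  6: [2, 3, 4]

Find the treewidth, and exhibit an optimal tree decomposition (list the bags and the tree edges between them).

Treewidth 2.
Bags: B1 = {0, 3, 4}  B2 = {0, 1, 4}  B3 = {3, 4, 6}  B4 = {2, 4, 6}  B5 = {0, 4, 5}
Tree: B1–B2, B1–B3, B3–B4, B2–B5

Each bag holds 3 vertices, so the decomposition has width 2, which upper-bounds the treewidth. Conversely, {0, 1, 4} is a clique of size 3, and the vertices of any clique must share a bag in every tree decomposition; so some bag has ≥ 3 vertices and tw(G) ≥ 2. Therefore the treewidth is 2.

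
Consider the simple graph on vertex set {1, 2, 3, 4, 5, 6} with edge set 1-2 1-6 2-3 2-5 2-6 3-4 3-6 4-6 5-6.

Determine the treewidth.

A width-2 tree decomposition is:
Bags: B1 = {2, 3, 6}  B2 = {1, 2, 6}  B3 = {3, 4, 6}  B4 = {2, 5, 6}
Tree: B1–B2, B1–B3, B2–B4
The largest bag has 3 vertices, giving width 2; this decomposition certifies tw(G) ≤ 2. On the other hand G contains the 3-clique {1, 2, 6}. A clique must lie in a single bag of any decomposition, so no decomposition can have width below 2. Combining the bounds, tw(G) = 2.

2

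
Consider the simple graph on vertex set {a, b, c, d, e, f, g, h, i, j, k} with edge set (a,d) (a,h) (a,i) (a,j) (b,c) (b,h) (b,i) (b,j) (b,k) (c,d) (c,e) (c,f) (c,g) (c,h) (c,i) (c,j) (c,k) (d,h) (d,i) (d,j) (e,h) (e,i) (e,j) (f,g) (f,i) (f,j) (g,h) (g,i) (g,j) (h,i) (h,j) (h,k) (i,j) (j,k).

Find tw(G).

A width-4 tree decomposition is:
Bags: B1 = {c, g, h, i, j}  B2 = {b, c, h, i, j}  B3 = {c, d, h, i, j}  B4 = {c, f, g, i, j}  B5 = {a, d, h, i, j}  B6 = {c, e, h, i, j}  B7 = {b, c, h, j, k}
Tree: B1–B2, B1–B3, B1–B4, B3–B5, B1–B6, B2–B7
Every bag has size at most 5, so the width is 5 − 1 = 4 and tw(G) ≤ 4. For the lower bound, the 5 vertices {b, c, h, j, k} are pairwise adjacent, and any tree decomposition puts a clique entirely inside one bag — forcing width ≥ 4. The upper and lower bounds meet at 4, so that is the treewidth.

4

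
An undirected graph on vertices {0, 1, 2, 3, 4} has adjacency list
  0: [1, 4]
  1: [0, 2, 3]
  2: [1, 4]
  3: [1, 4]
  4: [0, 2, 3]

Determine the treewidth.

2

A width-2 tree decomposition is:
Bags: B1 = {1, 3, 4}  B2 = {0, 1, 4}  B3 = {1, 2, 4}
Tree: B1–B2, B2–B3
Every bag has size at most 3, so the width is 3 − 1 = 2 and tw(G) ≤ 2. The edges 3–1–0–4–3 form a cycle, so G is not a tree and its treewidth is at least 2. The upper and lower bounds meet at 2, so that is the treewidth.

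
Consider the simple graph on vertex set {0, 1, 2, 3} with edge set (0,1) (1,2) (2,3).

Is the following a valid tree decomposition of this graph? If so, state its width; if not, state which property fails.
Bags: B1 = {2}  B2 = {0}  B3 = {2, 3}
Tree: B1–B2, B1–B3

A tree decomposition must satisfy three properties: every vertex lies in some bag; for every edge, both endpoints lie together in some bag; and for every vertex, the bags containing it form a connected subtree. Here vertex 1 appears in no bag, so the decomposition is invalid.

No — vertex 1 appears in no bag.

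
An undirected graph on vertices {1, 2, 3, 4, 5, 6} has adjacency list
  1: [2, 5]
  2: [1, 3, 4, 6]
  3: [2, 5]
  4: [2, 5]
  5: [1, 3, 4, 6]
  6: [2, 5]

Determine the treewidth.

2

A width-2 tree decomposition is:
Bags: B1 = {2, 3, 5}  B2 = {2, 4, 5}  B3 = {1, 2, 5}  B4 = {2, 5, 6}
Tree: B1–B2, B2–B3, B3–B4
Each bag holds 3 vertices, so the decomposition has width 2, which upper-bounds the treewidth. The edges 3–5–4–2–3 form a cycle, so G is not a tree and its treewidth is at least 2. Combining the bounds, tw(G) = 2.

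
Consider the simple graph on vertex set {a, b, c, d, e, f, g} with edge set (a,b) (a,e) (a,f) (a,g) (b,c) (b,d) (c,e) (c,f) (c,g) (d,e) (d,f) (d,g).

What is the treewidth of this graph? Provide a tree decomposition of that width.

Treewidth 3.
One such decomposition:
Bags: B1 = {a, c, d, f}  B2 = {a, c, d, e}  B3 = {a, c, d, g}  B4 = {a, b, c, d}
Tree: B1–B2, B2–B3, B3–B4

Every bag has size at most 4, so the width is 4 − 1 = 3 and tw(G) ≤ 3. For the lower bound: the 4 vertex sets {a,f}, {c,e}, {d}, {g} are disjoint, each induces a connected subgraph, and every pair is joined by at least one edge of G. Contracting each set to a single vertex therefore yields K_{4} as a minor, and since treewidth is minor-monotone, tw(G) ≥ tw(K_{4}) = 3. Combining the bounds, tw(G) = 3.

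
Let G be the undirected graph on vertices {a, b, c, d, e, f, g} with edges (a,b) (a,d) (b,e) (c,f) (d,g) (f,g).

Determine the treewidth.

1

A width-1 tree decomposition is:
Bags: B1 = {b, e}  B2 = {a, b}  B3 = {a, d}  B4 = {d, g}  B5 = {f, g}  B6 = {c, f}
Tree: B1–B2, B2–B3, B3–B4, B4–B5, B5–B6
Every bag has size at most 2, so the width is 2 − 1 = 1 and tw(G) ≤ 1. Any graph with an edge has treewidth ≥ 1, and G has the edge e–b. Hence tw(G) = 1 exactly.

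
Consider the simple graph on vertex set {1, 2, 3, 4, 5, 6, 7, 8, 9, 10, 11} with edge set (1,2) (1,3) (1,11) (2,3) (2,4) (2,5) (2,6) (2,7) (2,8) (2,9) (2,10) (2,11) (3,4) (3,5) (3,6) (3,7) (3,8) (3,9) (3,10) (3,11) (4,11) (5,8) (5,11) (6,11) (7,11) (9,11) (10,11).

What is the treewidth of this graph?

A width-3 tree decomposition is:
Bags: B1 = {2, 3, 5, 11}  B2 = {2, 3, 9, 11}  B3 = {2, 3, 6, 11}  B4 = {2, 3, 4, 11}  B5 = {2, 3, 5, 8}  B6 = {2, 3, 7, 11}  B7 = {1, 2, 3, 11}  B8 = {2, 3, 10, 11}
Tree: B1–B2, B1–B3, B1–B4, B1–B5, B4–B6, B4–B7, B4–B8
Every bag has size at most 4, so the width is 4 − 1 = 3 and tw(G) ≤ 3. On the other hand G contains the 4-clique {2, 3, 5, 8}. A clique must lie in a single bag of any decomposition, so no decomposition can have width below 3. Therefore the treewidth is 3.

3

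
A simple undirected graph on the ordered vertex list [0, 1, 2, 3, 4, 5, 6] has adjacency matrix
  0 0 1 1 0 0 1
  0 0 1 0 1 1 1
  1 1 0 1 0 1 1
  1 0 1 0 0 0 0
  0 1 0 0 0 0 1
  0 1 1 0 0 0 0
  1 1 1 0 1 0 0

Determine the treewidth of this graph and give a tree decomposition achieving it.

Each bag holds 3 vertices, so the decomposition has width 2, which upper-bounds the treewidth. On the other hand G contains the 3-clique {0, 2, 3}. A clique must lie in a single bag of any decomposition, so no decomposition can have width below 2. The upper and lower bounds meet at 2, so that is the treewidth.

Treewidth 2.
One optimal decomposition is:
Bags: B1 = {1, 2, 6}  B2 = {1, 2, 5}  B3 = {0, 2, 6}  B4 = {0, 2, 3}  B5 = {1, 4, 6}
Tree: B1–B2, B1–B3, B3–B4, B1–B5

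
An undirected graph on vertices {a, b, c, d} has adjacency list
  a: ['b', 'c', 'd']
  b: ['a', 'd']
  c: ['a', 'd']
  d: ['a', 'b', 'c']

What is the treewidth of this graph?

A width-2 tree decomposition is:
Bags: B1 = {a, b, d}  B2 = {a, c, d}
Tree: B1–B2
Every bag has size at most 3, so the width is 3 − 1 = 2 and tw(G) ≤ 2. On the other hand G contains the 3-clique {a, c, d}. A clique must lie in a single bag of any decomposition, so no decomposition can have width below 2. Therefore the treewidth is 2.

2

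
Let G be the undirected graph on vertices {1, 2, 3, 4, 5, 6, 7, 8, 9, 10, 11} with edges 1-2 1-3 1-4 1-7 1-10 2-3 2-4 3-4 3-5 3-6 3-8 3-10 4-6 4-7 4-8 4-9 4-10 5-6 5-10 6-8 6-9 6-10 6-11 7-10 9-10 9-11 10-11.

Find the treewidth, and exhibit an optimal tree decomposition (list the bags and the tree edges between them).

The largest bag has 4 vertices, giving width 3; this decomposition certifies tw(G) ≤ 3. Conversely, {6, 9, 10, 11} is a clique of size 4, and the vertices of any clique must share a bag in every tree decomposition; so some bag has ≥ 4 vertices and tw(G) ≥ 3. Therefore the treewidth is 3.

Treewidth 3.
One such decomposition:
Bags: B1 = {1, 3, 4, 10}  B2 = {3, 4, 6, 10}  B3 = {3, 4, 6, 8}  B4 = {4, 6, 9, 10}  B5 = {1, 4, 7, 10}  B6 = {3, 5, 6, 10}  B7 = {6, 9, 10, 11}  B8 = {1, 2, 3, 4}
Tree: B1–B2, B2–B3, B2–B4, B1–B5, B2–B6, B4–B7, B1–B8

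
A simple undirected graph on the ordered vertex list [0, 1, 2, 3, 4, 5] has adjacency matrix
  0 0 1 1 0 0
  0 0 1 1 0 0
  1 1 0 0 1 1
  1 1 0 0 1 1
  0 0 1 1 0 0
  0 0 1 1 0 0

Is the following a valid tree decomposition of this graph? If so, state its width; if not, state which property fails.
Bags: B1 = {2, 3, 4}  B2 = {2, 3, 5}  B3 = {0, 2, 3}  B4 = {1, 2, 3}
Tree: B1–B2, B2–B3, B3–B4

Yes; width 2.

Vertex coverage: the bags together contain {0, 1, 2, 3, 4, 5}, the full vertex set. Edge coverage: each edge of G has both endpoints in at least one bag. Running intersection: for every vertex, the bags containing it form a connected subtree. All three properties hold, so this is a valid tree decomposition of width max|bag| − 1 = 2, and hence tw(G) ≤ 2.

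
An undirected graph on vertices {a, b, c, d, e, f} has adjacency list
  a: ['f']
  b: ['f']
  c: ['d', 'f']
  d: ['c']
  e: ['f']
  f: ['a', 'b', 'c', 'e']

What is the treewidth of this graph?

1

A width-1 tree decomposition is:
Bags: B1 = {c, f}  B2 = {a, f}  B3 = {c, d}  B4 = {e, f}  B5 = {b, f}
Tree: B1–B2, B1–B3, B2–B4, B4–B5
Each bag holds 2 vertices, so the decomposition has width 1, which upper-bounds the treewidth. G has an edge, so its treewidth is at least 1. The upper and lower bounds meet at 1, so that is the treewidth.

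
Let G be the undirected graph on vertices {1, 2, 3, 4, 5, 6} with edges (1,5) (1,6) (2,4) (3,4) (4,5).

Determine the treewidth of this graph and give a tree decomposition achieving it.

Every bag has size at most 2, so the width is 2 − 1 = 1 and tw(G) ≤ 1. G has an edge, so its treewidth is at least 1. Therefore the treewidth is 1.

Treewidth 1.
Bags: B1 = {4, 5}  B2 = {1, 5}  B3 = {3, 4}  B4 = {1, 6}  B5 = {2, 4}
Tree: B1–B2, B1–B3, B2–B4, B3–B5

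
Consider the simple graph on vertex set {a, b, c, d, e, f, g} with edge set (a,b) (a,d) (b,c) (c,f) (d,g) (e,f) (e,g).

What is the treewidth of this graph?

2

A width-2 tree decomposition is:
Bags: B1 = {d, e, g}  B2 = {a, d, e}  B3 = {a, b, e}  B4 = {b, c, e}  B5 = {c, e, f}
Tree: B1–B2, B2–B3, B3–B4, B4–B5
Every bag has size at most 3, so the width is 3 − 1 = 2 and tw(G) ≤ 2. The edges e–g–d–a–b–c–f–e form a cycle, so G is not a tree and its treewidth is at least 2. Therefore the treewidth is 2.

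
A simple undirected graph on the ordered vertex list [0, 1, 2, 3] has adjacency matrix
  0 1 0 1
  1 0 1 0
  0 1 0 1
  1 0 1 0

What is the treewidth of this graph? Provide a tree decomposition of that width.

Treewidth 2.
One optimal decomposition is:
Bags: B1 = {1, 2, 3}  B2 = {0, 1, 3}
Tree: B1–B2

The largest bag has 3 vertices, giving width 2; this decomposition certifies tw(G) ≤ 2. Since 3–2–1–0–3 is a cycle in G, G is not acyclic. Forests are exactly the graphs of treewidth ≤ 1, so tw(G) ≥ 2. The upper and lower bounds meet at 2, so that is the treewidth.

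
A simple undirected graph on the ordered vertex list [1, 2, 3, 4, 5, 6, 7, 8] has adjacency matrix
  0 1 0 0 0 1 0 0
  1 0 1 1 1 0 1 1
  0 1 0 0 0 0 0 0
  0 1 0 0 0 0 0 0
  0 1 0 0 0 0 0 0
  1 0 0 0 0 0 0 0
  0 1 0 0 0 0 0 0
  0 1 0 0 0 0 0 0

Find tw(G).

A width-1 tree decomposition is:
Bags: B1 = {2, 5}  B2 = {1, 2}  B3 = {1, 6}  B4 = {2, 4}  B5 = {2, 8}  B6 = {2, 3}  B7 = {2, 7}
Tree: B1–B2, B2–B3, B2–B4, B2–B5, B1–B6, B1–B7
Each bag holds 2 vertices, so the decomposition has width 1, which upper-bounds the treewidth. Since G has at least one edge (e.g. 5–2), it is not an edgeless graph, so tw(G) ≥ 1. Hence tw(G) = 1 exactly.

1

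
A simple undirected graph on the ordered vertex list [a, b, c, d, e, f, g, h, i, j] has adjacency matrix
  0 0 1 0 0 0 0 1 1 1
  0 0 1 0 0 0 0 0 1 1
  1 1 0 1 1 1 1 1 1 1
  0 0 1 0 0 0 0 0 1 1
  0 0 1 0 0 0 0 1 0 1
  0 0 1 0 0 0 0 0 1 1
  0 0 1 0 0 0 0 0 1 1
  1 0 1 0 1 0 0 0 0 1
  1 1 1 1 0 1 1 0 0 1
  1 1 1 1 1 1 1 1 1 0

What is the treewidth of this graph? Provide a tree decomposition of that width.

Treewidth 3.
One optimal decomposition is:
Bags: B1 = {a, c, h, j}  B2 = {a, c, i, j}  B3 = {c, e, h, j}  B4 = {c, d, i, j}  B5 = {b, c, i, j}  B6 = {c, f, i, j}  B7 = {c, g, i, j}
Tree: B1–B2, B1–B3, B2–B4, B4–B5, B2–B6, B5–B7

The largest bag has 4 vertices, giving width 3; this decomposition certifies tw(G) ≤ 3. Conversely, {c, e, h, j} is a clique of size 4, and the vertices of any clique must share a bag in every tree decomposition; so some bag has ≥ 4 vertices and tw(G) ≥ 3. Therefore the treewidth is 3.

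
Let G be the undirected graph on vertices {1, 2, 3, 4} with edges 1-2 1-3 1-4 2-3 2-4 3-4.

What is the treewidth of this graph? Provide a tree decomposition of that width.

With just one bag of size 4, the width is 4 − 1 = 3, so tw(G) ≤ 3. On the other hand G contains the 4-clique {1, 2, 3, 4}. A clique must lie in a single bag of any decomposition, so no decomposition can have width below 3. Therefore the treewidth is 3.

Treewidth 3.
One optimal decomposition is:
Bags: B1 = {1, 2, 3, 4}
Tree: (single bag)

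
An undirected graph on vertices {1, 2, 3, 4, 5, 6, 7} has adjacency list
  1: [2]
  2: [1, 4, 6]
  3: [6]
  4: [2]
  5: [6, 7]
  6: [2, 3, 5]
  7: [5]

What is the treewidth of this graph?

1

A width-1 tree decomposition is:
Bags: B1 = {2, 4}  B2 = {1, 2}  B3 = {2, 6}  B4 = {5, 6}  B5 = {5, 7}  B6 = {3, 6}
Tree: B1–B2, B2–B3, B3–B4, B4–B5, B4–B6
The largest bag has 2 vertices, giving width 1; this decomposition certifies tw(G) ≤ 1. Since G has at least one edge (e.g. 4–2), it is not an edgeless graph, so tw(G) ≥ 1. Therefore the treewidth is 1.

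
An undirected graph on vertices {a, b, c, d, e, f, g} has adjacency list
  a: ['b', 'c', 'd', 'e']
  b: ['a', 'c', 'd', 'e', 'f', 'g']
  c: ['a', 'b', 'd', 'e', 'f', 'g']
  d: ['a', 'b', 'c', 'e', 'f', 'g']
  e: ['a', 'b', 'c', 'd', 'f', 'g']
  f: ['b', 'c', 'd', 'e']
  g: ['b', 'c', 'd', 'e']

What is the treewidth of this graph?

A width-4 tree decomposition is:
Bags: B1 = {b, c, d, e, g}  B2 = {a, b, c, d, e}  B3 = {b, c, d, e, f}
Tree: B1–B2, B1–B3
Every bag has size at most 5, so the width is 5 − 1 = 4 and tw(G) ≤ 4. For the lower bound, the 5 vertices {b, c, d, e, g} are pairwise adjacent, and any tree decomposition puts a clique entirely inside one bag — forcing width ≥ 4. Combining the bounds, tw(G) = 4.

4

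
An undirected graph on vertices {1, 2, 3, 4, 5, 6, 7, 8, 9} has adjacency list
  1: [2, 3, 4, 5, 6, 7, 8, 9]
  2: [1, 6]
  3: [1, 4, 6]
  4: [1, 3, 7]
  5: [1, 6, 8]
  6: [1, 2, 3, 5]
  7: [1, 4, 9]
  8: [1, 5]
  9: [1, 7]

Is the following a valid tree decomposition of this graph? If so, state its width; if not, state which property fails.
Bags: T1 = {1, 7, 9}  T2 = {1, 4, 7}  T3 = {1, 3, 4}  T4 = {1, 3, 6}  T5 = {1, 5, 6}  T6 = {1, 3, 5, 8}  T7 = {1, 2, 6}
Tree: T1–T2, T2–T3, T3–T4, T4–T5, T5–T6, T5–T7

No — bags containing vertex 3 are not connected in the tree.

A tree decomposition must satisfy three properties: every vertex lies in some bag; for every edge, both endpoints lie together in some bag; and for every vertex, the bags containing it form a connected subtree. Here bags containing vertex 3 are not connected in the tree, so the decomposition is invalid.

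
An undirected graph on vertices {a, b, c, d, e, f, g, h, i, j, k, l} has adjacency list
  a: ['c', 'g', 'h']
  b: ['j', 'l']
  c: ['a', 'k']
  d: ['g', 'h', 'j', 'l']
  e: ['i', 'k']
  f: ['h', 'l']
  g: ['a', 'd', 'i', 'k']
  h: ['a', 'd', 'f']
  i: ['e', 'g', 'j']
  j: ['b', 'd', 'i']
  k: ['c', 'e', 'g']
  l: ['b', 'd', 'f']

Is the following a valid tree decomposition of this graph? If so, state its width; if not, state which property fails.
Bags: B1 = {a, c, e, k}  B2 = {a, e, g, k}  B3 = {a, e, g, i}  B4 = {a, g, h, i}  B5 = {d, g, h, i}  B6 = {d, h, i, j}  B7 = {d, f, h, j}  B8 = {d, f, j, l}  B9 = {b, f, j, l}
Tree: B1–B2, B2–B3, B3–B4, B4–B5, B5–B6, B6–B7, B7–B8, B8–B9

Yes; width 3.

Checking the three conditions: (i) the bags cover all of {a, b, c, d, e, f, g, h, i, j, k, l}; (ii) for each edge, some bag contains both endpoints; (iii) the bags containing any fixed vertex form a subtree. All hold, so the decomposition is valid with width 4 − 1 = 3.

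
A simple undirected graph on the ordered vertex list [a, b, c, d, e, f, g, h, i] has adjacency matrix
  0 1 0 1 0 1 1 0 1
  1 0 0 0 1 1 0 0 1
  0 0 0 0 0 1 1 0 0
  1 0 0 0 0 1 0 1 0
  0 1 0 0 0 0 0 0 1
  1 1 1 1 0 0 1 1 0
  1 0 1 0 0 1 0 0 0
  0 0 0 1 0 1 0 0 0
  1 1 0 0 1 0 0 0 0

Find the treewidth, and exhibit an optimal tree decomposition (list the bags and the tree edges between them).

The largest bag has 3 vertices, giving width 2; this decomposition certifies tw(G) ≤ 2. For the lower bound, the 3 vertices {b, e, i} are pairwise adjacent, and any tree decomposition puts a clique entirely inside one bag — forcing width ≥ 2. Combining the bounds, tw(G) = 2.

Treewidth 2.
Bags: B1 = {a, b, f}  B2 = {a, f, g}  B3 = {c, f, g}  B4 = {a, b, i}  B5 = {b, e, i}  B6 = {a, d, f}  B7 = {d, f, h}
Tree: B1–B2, B2–B3, B1–B4, B4–B5, B1–B6, B6–B7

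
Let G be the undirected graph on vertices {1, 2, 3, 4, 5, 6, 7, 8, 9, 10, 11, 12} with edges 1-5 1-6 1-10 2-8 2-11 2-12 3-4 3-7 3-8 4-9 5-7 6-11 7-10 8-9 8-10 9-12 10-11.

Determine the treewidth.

A width-3 tree decomposition is:
Bags: B1 = {1, 5, 6, 11}  B2 = {1, 5, 10, 11}  B3 = {5, 7, 10, 11}  B4 = {2, 7, 10, 11}  B5 = {2, 7, 8, 10}  B6 = {2, 3, 7, 8}  B7 = {2, 3, 8, 12}  B8 = {3, 8, 9, 12}  B9 = {3, 4, 9, 12}
Tree: B1–B2, B2–B3, B3–B4, B4–B5, B5–B6, B6–B7, B7–B8, B8–B9
The largest bag has 4 vertices, giving width 3; this decomposition certifies tw(G) ≤ 3. For the lower bound: the 4 vertex sets {1,5,6}, {11}, {10}, {2,3,7,8} are disjoint, each induces a connected subgraph, and every pair is joined by at least one edge of G. Contracting each set to a single vertex therefore yields K_{4} as a minor, and since treewidth is minor-monotone, tw(G) ≥ tw(K_{4}) = 3. Therefore the treewidth is 3.

3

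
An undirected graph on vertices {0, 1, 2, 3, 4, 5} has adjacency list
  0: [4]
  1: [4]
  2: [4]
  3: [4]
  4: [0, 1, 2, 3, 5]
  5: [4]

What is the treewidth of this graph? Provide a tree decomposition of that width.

Treewidth 1.
Bags: B1 = {2, 4}  B2 = {4, 5}  B3 = {1, 4}  B4 = {0, 4}  B5 = {3, 4}
Tree: B1–B2, B1–B3, B2–B4, B3–B5

The largest bag has 2 vertices, giving width 1; this decomposition certifies tw(G) ≤ 1. G has an edge, so its treewidth is at least 1. Therefore the treewidth is 1.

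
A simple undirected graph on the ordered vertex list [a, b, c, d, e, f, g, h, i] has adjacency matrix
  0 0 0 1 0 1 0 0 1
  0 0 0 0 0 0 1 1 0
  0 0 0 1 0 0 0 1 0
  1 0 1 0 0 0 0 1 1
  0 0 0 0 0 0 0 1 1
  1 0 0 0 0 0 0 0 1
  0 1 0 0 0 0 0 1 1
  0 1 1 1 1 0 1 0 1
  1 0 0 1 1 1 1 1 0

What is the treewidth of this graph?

A width-2 tree decomposition is:
Bags: B1 = {a, d, i}  B2 = {d, h, i}  B3 = {e, h, i}  B4 = {c, d, h}  B5 = {g, h, i}  B6 = {a, f, i}  B7 = {b, g, h}
Tree: B1–B2, B2–B3, B2–B4, B3–B5, B1–B6, B5–B7
Every bag has size at most 3, so the width is 3 − 1 = 2 and tw(G) ≤ 2. Conversely, {a, d, i} is a clique of size 3, and the vertices of any clique must share a bag in every tree decomposition; so some bag has ≥ 3 vertices and tw(G) ≥ 2. Hence tw(G) = 2 exactly.

2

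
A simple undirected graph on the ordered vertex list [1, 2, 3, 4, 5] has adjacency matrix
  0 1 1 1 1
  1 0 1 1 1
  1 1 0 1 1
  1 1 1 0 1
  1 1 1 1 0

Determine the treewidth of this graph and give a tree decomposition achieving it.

Treewidth 4.
Bags: B1 = {1, 2, 3, 4, 5}
Tree: (single bag)

A single bag containing all 5 vertices is trivially a valid decomposition of width 4. Conversely, {1, 2, 3, 4, 5} is a clique of size 5, and the vertices of any clique must share a bag in every tree decomposition; so some bag has ≥ 5 vertices and tw(G) ≥ 4. Combining the bounds, tw(G) = 4.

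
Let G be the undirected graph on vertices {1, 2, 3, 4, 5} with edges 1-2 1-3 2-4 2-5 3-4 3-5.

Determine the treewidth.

A width-2 tree decomposition is:
Bags: B1 = {2, 3, 4}  B2 = {2, 3, 5}  B3 = {1, 2, 3}
Tree: B1–B2, B2–B3
The largest bag has 3 vertices, giving width 2; this decomposition certifies tw(G) ≤ 2. The edges 4–2–5–3–4 form a cycle, so G is not a tree and its treewidth is at least 2. Hence tw(G) = 2 exactly.

2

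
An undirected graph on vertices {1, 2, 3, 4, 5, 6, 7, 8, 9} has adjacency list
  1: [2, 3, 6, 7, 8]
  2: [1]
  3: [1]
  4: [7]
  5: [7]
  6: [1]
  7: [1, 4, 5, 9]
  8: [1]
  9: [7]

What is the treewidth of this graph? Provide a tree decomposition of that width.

Treewidth 1.
One optimal decomposition is:
Bags: B1 = {1, 7}  B2 = {1, 8}  B3 = {1, 6}  B4 = {1, 3}  B5 = {7, 9}  B6 = {5, 7}  B7 = {4, 7}  B8 = {1, 2}
Tree: B1–B2, B1–B3, B1–B4, B1–B5, B1–B6, B6–B7, B3–B8

Every bag has size at most 2, so the width is 2 − 1 = 1 and tw(G) ≤ 1. Any graph with an edge has treewidth ≥ 1, and G has the edge 1–7. Hence tw(G) = 1 exactly.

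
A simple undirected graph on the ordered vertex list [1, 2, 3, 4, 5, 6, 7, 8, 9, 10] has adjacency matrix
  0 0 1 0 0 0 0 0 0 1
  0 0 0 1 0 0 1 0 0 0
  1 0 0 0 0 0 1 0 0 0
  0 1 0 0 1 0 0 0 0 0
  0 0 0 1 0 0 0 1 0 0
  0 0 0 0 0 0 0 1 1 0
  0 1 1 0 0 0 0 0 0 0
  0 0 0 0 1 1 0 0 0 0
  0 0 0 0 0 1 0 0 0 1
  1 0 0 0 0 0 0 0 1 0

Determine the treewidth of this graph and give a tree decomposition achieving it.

Treewidth 2.
One optimal decomposition is:
Bags: B1 = {1, 9, 10}  B2 = {1, 3, 9}  B3 = {3, 7, 9}  B4 = {2, 7, 9}  B5 = {2, 4, 9}  B6 = {4, 5, 9}  B7 = {5, 8, 9}  B8 = {6, 8, 9}
Tree: B1–B2, B2–B3, B3–B4, B4–B5, B5–B6, B6–B7, B7–B8

The largest bag has 3 vertices, giving width 2; this decomposition certifies tw(G) ≤ 2. The edges 9–10–1–3–7–2–4–5–8–6–9 form a cycle, so G is not a tree and its treewidth is at least 2. Combining the bounds, tw(G) = 2.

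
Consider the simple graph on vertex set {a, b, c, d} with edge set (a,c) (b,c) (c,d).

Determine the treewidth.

A width-1 tree decomposition is:
Bags: B1 = {c, d}  B2 = {a, c}  B3 = {b, c}
Tree: B1–B2, B1–B3
Each bag holds 2 vertices, so the decomposition has width 1, which upper-bounds the treewidth. Since G has at least one edge (e.g. c–d), it is not an edgeless graph, so tw(G) ≥ 1. Combining the bounds, tw(G) = 1.

1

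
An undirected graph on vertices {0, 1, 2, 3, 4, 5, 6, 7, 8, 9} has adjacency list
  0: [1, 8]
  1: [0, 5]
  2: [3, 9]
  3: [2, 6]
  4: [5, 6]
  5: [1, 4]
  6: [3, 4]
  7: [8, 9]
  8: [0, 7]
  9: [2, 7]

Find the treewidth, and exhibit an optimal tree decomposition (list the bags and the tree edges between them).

The largest bag has 3 vertices, giving width 2; this decomposition certifies tw(G) ≤ 2. For the lower bound, G contains the cycle 1–0–8–7–9–2–3–6–4–5–1, so G is not a forest; only forests have treewidth ≤ 1, hence tw(G) ≥ 2. Hence tw(G) = 2 exactly.

Treewidth 2.
One optimal decomposition is:
Bags: B1 = {0, 1, 8}  B2 = {1, 7, 8}  B3 = {1, 7, 9}  B4 = {1, 2, 9}  B5 = {1, 2, 3}  B6 = {1, 3, 6}  B7 = {1, 4, 6}  B8 = {1, 4, 5}
Tree: B1–B2, B2–B3, B3–B4, B4–B5, B5–B6, B6–B7, B7–B8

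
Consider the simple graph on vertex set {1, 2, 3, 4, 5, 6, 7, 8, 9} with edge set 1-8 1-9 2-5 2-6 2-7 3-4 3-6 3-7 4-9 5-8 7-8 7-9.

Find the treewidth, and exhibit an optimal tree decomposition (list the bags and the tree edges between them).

Each bag holds 4 vertices, so the decomposition has width 3, which upper-bounds the treewidth. For the lower bound: the 4 vertex sets {2,5,6}, {3}, {7}, {1,4,8,9} are disjoint, each induces a connected subgraph, and every pair is joined by at least one edge of G. Contracting each set to a single vertex therefore yields K_{4} as a minor, and since treewidth is minor-monotone, tw(G) ≥ tw(K_{4}) = 3. Therefore the treewidth is 3.

Treewidth 3.
One optimal decomposition is:
Bags: B1 = {2, 3, 5, 6}  B2 = {2, 3, 5, 7}  B3 = {3, 5, 7, 8}  B4 = {3, 4, 7, 8}  B5 = {4, 7, 8, 9}  B6 = {1, 4, 8, 9}
Tree: B1–B2, B2–B3, B3–B4, B4–B5, B5–B6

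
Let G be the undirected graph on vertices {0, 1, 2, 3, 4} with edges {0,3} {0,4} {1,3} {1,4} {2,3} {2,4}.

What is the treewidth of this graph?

A width-2 tree decomposition is:
Bags: B1 = {0, 3, 4}  B2 = {2, 3, 4}  B3 = {1, 3, 4}
Tree: B1–B2, B2–B3
Every bag has size at most 3, so the width is 3 − 1 = 2 and tw(G) ≤ 2. The edges 4–0–3–2–4 form a cycle, so G is not a tree and its treewidth is at least 2. Hence tw(G) = 2 exactly.

2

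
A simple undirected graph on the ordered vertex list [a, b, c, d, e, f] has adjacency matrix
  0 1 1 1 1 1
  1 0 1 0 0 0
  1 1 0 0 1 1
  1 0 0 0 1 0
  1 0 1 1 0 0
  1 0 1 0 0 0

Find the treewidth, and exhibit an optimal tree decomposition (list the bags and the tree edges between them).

Treewidth 2.
Bags: B1 = {a, b, c}  B2 = {a, c, f}  B3 = {a, c, e}  B4 = {a, d, e}
Tree: B1–B2, B2–B3, B3–B4

Each bag holds 3 vertices, so the decomposition has width 2, which upper-bounds the treewidth. Conversely, {a, d, e} is a clique of size 3, and the vertices of any clique must share a bag in every tree decomposition; so some bag has ≥ 3 vertices and tw(G) ≥ 2. Therefore the treewidth is 2.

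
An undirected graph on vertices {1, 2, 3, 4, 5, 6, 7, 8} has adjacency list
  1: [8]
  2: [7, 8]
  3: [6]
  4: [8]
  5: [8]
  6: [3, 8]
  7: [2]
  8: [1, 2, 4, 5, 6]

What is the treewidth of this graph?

A width-1 tree decomposition is:
Bags: B1 = {4, 8}  B2 = {6, 8}  B3 = {2, 8}  B4 = {3, 6}  B5 = {5, 8}  B6 = {2, 7}  B7 = {1, 8}
Tree: B1–B2, B1–B3, B2–B4, B3–B5, B3–B6, B2–B7
Each bag holds 2 vertices, so the decomposition has width 1, which upper-bounds the treewidth. Since G has at least one edge (e.g. 8–4), it is not an edgeless graph, so tw(G) ≥ 1. Combining the bounds, tw(G) = 1.

1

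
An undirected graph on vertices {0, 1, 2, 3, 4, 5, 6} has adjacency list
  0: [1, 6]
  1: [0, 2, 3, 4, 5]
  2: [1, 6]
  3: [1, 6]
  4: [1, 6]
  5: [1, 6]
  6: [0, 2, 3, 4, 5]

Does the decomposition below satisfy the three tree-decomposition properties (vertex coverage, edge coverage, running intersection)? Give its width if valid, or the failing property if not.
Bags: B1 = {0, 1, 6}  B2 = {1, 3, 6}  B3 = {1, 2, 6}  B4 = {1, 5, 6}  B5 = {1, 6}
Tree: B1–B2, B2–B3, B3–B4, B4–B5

No — vertex 4 appears in no bag.

A tree decomposition must satisfy three properties: every vertex lies in some bag; for every edge, both endpoints lie together in some bag; and for every vertex, the bags containing it form a connected subtree. Here vertex 4 appears in no bag, so the decomposition is invalid.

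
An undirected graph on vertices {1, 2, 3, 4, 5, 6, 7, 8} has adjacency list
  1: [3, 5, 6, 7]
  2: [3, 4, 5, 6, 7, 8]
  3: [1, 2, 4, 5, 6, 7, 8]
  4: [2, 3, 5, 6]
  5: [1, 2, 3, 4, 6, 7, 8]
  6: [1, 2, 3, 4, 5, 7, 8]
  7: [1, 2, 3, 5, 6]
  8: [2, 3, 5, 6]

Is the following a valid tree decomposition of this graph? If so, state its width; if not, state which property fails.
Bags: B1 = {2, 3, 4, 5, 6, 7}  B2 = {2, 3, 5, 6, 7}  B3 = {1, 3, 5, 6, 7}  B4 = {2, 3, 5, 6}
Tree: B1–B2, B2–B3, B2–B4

A tree decomposition must satisfy three properties: every vertex lies in some bag; for every edge, both endpoints lie together in some bag; and for every vertex, the bags containing it form a connected subtree. Here vertex 8 appears in no bag, so the decomposition is invalid.

No — vertex 8 appears in no bag.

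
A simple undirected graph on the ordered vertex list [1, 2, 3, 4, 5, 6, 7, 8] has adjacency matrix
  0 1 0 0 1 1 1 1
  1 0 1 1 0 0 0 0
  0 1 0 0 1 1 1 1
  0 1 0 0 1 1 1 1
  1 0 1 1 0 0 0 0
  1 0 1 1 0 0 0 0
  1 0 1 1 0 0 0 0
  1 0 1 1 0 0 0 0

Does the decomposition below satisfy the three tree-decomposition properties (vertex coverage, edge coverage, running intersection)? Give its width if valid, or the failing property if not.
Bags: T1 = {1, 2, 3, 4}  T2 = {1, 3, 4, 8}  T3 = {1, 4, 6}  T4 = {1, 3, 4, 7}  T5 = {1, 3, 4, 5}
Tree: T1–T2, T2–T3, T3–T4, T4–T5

No — edge (3,6) lies in no bag.

A tree decomposition must satisfy three properties: every vertex lies in some bag; for every edge, both endpoints lie together in some bag; and for every vertex, the bags containing it form a connected subtree. Here edge (3,6) lies in no bag, so the decomposition is invalid.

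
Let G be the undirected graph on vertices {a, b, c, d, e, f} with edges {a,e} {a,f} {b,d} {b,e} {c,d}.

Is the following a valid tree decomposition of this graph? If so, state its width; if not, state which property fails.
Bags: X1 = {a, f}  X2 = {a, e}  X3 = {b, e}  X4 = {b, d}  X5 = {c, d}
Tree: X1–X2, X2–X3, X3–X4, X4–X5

Checking the three conditions: (i) the bags cover all of {a, b, c, d, e, f}; (ii) for each edge, some bag contains both endpoints; (iii) the bags containing any fixed vertex form a subtree. All hold, so the decomposition is valid with width 2 − 1 = 1.

Yes; width 1.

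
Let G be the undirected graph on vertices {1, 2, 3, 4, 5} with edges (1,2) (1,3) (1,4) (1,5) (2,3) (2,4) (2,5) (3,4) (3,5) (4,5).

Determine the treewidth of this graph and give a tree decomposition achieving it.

A single bag containing all 5 vertices is trivially a valid decomposition of width 4. Conversely, {1, 2, 3, 4, 5} is a clique of size 5, and the vertices of any clique must share a bag in every tree decomposition; so some bag has ≥ 5 vertices and tw(G) ≥ 4. Therefore the treewidth is 4.

Treewidth 4.
One such decomposition:
Bags: B1 = {1, 2, 3, 4, 5}
Tree: (single bag)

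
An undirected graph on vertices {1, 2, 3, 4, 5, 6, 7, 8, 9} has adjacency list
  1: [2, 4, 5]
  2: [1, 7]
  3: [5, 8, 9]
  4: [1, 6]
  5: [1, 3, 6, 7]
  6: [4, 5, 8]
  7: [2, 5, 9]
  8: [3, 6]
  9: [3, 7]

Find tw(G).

A width-3 tree decomposition is:
Bags: B1 = {1, 2, 4, 7}  B2 = {1, 4, 5, 7}  B3 = {4, 5, 6, 7}  B4 = {5, 6, 7, 9}  B5 = {3, 5, 6, 9}  B6 = {3, 6, 8, 9}
Tree: B1–B2, B2–B3, B3–B4, B4–B5, B5–B6
The largest bag has 4 vertices, giving width 3; this decomposition certifies tw(G) ≤ 3. For the lower bound: the 4 vertex sets {1,2,4}, {7}, {5}, {3,6,8,9} are disjoint, each induces a connected subgraph, and every pair is joined by at least one edge of G. Contracting each set to a single vertex therefore yields K_{4} as a minor, and since treewidth is minor-monotone, tw(G) ≥ tw(K_{4}) = 3. The upper and lower bounds meet at 3, so that is the treewidth.

3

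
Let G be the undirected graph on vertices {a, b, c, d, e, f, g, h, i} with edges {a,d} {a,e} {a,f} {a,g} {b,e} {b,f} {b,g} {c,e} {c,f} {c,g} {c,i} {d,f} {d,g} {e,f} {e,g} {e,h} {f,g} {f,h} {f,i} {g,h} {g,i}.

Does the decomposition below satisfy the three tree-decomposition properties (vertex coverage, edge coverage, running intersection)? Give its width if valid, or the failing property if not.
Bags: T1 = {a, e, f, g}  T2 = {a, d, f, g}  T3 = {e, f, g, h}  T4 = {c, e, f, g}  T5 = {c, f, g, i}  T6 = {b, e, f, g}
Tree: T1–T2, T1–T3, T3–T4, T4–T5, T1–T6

Every vertex of G appears in some bag (union = {a, b, c, d, e, f, g, h, i}); every edge is covered by a bag; and for each vertex v the set of bags containing v is connected in the bag tree. The decomposition is therefore valid. The largest bag has 4 vertices, so the width is 3.

Yes; width 3.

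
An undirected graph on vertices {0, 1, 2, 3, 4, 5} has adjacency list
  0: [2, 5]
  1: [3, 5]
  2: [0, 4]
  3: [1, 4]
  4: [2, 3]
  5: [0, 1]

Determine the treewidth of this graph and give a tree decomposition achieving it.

Treewidth 2.
One such decomposition:
Bags: B1 = {2, 3, 4}  B2 = {1, 2, 3}  B3 = {1, 2, 5}  B4 = {0, 2, 5}
Tree: B1–B2, B2–B3, B3–B4

Every bag has size at most 3, so the width is 3 − 1 = 2 and tw(G) ≤ 2. Since 2–4–3–1–5–0–2 is a cycle in G, G is not acyclic. Forests are exactly the graphs of treewidth ≤ 1, so tw(G) ≥ 2. Therefore the treewidth is 2.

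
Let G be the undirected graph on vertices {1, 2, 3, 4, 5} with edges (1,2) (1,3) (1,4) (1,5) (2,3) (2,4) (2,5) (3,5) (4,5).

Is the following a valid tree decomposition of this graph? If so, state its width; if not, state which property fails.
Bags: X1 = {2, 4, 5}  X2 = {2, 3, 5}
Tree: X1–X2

No — vertex 1 appears in no bag.

A tree decomposition must satisfy three properties: every vertex lies in some bag; for every edge, both endpoints lie together in some bag; and for every vertex, the bags containing it form a connected subtree. Here vertex 1 appears in no bag, so the decomposition is invalid.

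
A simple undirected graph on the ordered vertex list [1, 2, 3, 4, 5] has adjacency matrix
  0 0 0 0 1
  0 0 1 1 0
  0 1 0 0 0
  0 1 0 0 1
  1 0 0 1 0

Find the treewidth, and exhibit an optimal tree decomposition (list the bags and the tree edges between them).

Treewidth 1.
One optimal decomposition is:
Bags: B1 = {2, 3}  B2 = {2, 4}  B3 = {4, 5}  B4 = {1, 5}
Tree: B1–B2, B2–B3, B3–B4

The largest bag has 2 vertices, giving width 1; this decomposition certifies tw(G) ≤ 1. Since G has at least one edge (e.g. 3–2), it is not an edgeless graph, so tw(G) ≥ 1. Therefore the treewidth is 1.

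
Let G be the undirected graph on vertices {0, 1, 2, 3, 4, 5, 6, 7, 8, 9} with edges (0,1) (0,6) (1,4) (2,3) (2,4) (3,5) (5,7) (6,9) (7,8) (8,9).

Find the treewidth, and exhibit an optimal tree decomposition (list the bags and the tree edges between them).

Each bag holds 3 vertices, so the decomposition has width 2, which upper-bounds the treewidth. Since 7–8–9–6–0–1–4–2–3–5–7 is a cycle in G, G is not acyclic. Forests are exactly the graphs of treewidth ≤ 1, so tw(G) ≥ 2. Hence tw(G) = 2 exactly.

Treewidth 2.
One such decomposition:
Bags: B1 = {7, 8, 9}  B2 = {6, 7, 9}  B3 = {0, 6, 7}  B4 = {0, 1, 7}  B5 = {1, 4, 7}  B6 = {2, 4, 7}  B7 = {2, 3, 7}  B8 = {3, 5, 7}
Tree: B1–B2, B2–B3, B3–B4, B4–B5, B5–B6, B6–B7, B7–B8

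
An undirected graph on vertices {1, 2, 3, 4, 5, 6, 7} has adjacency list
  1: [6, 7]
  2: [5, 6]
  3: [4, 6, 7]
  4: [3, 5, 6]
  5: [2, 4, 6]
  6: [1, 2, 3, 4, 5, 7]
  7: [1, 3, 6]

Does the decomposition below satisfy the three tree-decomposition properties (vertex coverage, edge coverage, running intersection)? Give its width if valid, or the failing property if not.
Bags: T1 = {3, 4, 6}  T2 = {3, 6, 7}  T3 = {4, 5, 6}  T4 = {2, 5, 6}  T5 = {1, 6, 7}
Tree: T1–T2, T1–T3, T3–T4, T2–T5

Yes; width 2.

Every vertex of G appears in some bag (union = {1, 2, 3, 4, 5, 6, 7}); every edge is covered by a bag; and for each vertex v the set of bags containing v is connected in the bag tree. The decomposition is therefore valid. The largest bag has 3 vertices, so the width is 2.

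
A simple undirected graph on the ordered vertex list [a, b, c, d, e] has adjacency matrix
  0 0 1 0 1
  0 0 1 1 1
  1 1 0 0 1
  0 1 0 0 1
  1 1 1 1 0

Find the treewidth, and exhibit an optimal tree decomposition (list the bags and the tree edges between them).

Treewidth 2.
Bags: B1 = {b, c, e}  B2 = {b, d, e}  B3 = {a, c, e}
Tree: B1–B2, B1–B3

Every bag has size at most 3, so the width is 3 − 1 = 2 and tw(G) ≤ 2. Conversely, {b, d, e} is a clique of size 3, and the vertices of any clique must share a bag in every tree decomposition; so some bag has ≥ 3 vertices and tw(G) ≥ 2. Combining the bounds, tw(G) = 2.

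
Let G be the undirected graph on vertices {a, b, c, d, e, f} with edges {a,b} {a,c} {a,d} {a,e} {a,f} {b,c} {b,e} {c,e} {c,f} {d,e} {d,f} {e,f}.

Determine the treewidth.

3

A width-3 tree decomposition is:
Bags: B1 = {a, c, e, f}  B2 = {a, b, c, e}  B3 = {a, d, e, f}
Tree: B1–B2, B1–B3
Every bag has size at most 4, so the width is 4 − 1 = 3 and tw(G) ≤ 3. On the other hand G contains the 4-clique {a, d, e, f}. A clique must lie in a single bag of any decomposition, so no decomposition can have width below 3. The upper and lower bounds meet at 3, so that is the treewidth.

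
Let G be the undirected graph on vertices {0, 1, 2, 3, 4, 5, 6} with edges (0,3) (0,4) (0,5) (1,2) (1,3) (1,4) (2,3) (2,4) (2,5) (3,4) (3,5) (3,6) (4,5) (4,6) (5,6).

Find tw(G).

3

A width-3 tree decomposition is:
Bags: B1 = {2, 3, 4, 5}  B2 = {0, 3, 4, 5}  B3 = {1, 2, 3, 4}  B4 = {3, 4, 5, 6}
Tree: B1–B2, B1–B3, B2–B4
Each bag holds 4 vertices, so the decomposition has width 3, which upper-bounds the treewidth. On the other hand G contains the 4-clique {1, 2, 3, 4}. A clique must lie in a single bag of any decomposition, so no decomposition can have width below 3. Therefore the treewidth is 3.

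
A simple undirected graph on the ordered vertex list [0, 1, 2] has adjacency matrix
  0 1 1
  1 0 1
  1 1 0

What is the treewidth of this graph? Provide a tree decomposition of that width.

A single bag containing all 3 vertices is trivially a valid decomposition of width 2. For the lower bound, the 3 vertices {0, 1, 2} are pairwise adjacent, and any tree decomposition puts a clique entirely inside one bag — forcing width ≥ 2. Combining the bounds, tw(G) = 2.

Treewidth 2.
One optimal decomposition is:
Bags: B1 = {0, 1, 2}
Tree: (single bag)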